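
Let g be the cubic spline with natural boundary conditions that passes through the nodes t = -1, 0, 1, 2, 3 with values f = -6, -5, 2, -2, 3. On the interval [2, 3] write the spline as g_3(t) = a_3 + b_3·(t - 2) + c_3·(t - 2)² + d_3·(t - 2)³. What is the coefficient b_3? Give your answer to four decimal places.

With σ_i denoting the second derivative at x_i, h_i = 1, 1, 1, 1, and Δ_i = (y_(i+1) − y_i)/h_i = 1, 7, -4, 5:
  1·σ_0 + 4·σ_1 + 1·σ_2 = 6(Δ_1 - Δ_0) = 36
  1·σ_1 + 4·σ_2 + 1·σ_3 = 6(Δ_2 - Δ_1) = -66
  1·σ_2 + 4·σ_3 + 1·σ_4 = 6(Δ_3 - Δ_2) = 54
Natural end conditions: σ_0 = σ_4 = 0.
Solving: σ_0 = 0, σ_1 = 429/28, σ_2 = -177/7, σ_3 = 555/28, σ_4 = 0.
On [2, 3], with g_3(t) = a_3 + b_3·(t - 2) + c_3·(t - 2)² + d_3·(t - 2)³: c_3 = σ_3/2 = 555/56, d_3 = (σ_4 - σ_3)/(6h_3) = -185/56, b_3 = Δ_3 - h_3(2σ_3 + σ_4)/6 = -45/28.

-1.6071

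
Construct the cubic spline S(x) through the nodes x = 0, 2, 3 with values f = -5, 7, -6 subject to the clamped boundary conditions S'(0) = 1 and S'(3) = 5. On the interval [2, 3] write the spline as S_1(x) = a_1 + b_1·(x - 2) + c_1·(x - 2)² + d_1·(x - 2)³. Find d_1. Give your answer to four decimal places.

19.1667

Let σ_i = S''(x_i). Step sizes h_i = 2, 1; slopes of the chords Δ_i = (y_(i+1) - y_i)/h_i = 6, -13.
  2·σ_0 + 6·σ_1 + 1·σ_2 = 6(Δ_1 - Δ_0) = -114
Clamped end conditions give two more equations: 2h_0·σ_0 + h_0·σ_1 = 6(Δ_0 - S'(0)) = 30 and h_1·σ_1 + 2h_1·σ_2 = 6(S'(3) - Δ_1) = 108.
Forward elimination and back-substitution give σ_0 = 167/6, σ_1 = -122/3, σ_2 = 223/3.
On [2, 3], with S_1(x) = a_1 + b_1·(x - 2) + c_1·(x - 2)² + d_1·(x - 2)³: c_1 = σ_1/2 = -61/3, d_1 = (σ_2 - σ_1)/(6h_1) = 115/6, b_1 = Δ_1 - h_1(2σ_1 + σ_2)/6 = -71/6.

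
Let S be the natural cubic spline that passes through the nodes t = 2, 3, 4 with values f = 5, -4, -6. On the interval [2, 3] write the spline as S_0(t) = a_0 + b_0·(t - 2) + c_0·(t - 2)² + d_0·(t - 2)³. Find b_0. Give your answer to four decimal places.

With M_i denoting the second derivative at x_i, h_i = 1, 1, and Δ_i = (y_(i+1) − y_i)/h_i = -9, -2:
  1·M_0 + 4·M_1 + 1·M_2 = 6(Δ_1 - Δ_0) = 42
Natural end conditions: M_0 = M_2 = 0.
Hence M_0 = 0, M_1 = 21/2, M_2 = 0.
On [2, 3], with S_0(t) = a_0 + b_0·(t - 2) + c_0·(t - 2)² + d_0·(t - 2)³: c_0 = M_0/2 = 0, d_0 = (M_1 - M_0)/(6h_0) = 7/4, b_0 = Δ_0 - h_0(2M_0 + M_1)/6 = -43/4.

-10.7500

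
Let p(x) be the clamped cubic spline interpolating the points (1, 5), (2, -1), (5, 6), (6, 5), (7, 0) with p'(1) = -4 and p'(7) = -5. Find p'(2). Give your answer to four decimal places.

Let m_i = p''(x_i). Step sizes h_i = 1, 3, 1, 1; slopes of the chords Δ_i = (y_(i+1) - y_i)/h_i = -6, 7/3, -1, -5.
  1·m_0 + 8·m_1 + 3·m_2 = 6(Δ_1 - Δ_0) = 50
  3·m_1 + 8·m_2 + 1·m_3 = 6(Δ_2 - Δ_1) = -20
  1·m_2 + 4·m_3 + 1·m_4 = 6(Δ_3 - Δ_2) = -24
Clamped end conditions give two more equations: 2h_0·m_0 + h_0·m_1 = 6(Δ_0 - p'(1)) = -12 and h_3·m_3 + 2h_3·m_4 = 6(p'(7) - Δ_3) = 0.
Hence m_0 = -617/57, m_1 = 550/57, m_2 = -311/57, m_3 = -302/57, m_4 = 151/57.
On [2, 5], p'(x) = b_1 + 2c_1·(x - 2) + 3d_1·(x - 2)² with b_1 = Δ_1 - h_1(2m_1 + m_2)/6 = -523/114, c_1 = m_1/2 = 275/57, d_1 = (m_2 - m_1)/(6h_1) = -287/342. So p'(2) = -523/114.

-4.5877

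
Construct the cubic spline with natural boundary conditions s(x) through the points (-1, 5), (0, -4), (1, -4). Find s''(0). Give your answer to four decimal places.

13.5000

Let M_i = s''(x_i). Step sizes h_i = 1, 1; slopes of the chords Δ_i = (y_(i+1) - y_i)/h_i = -9, 0.
  1·M_0 + 4·M_1 + 1·M_2 = 6(Δ_1 - Δ_0) = 54
Natural end conditions: M_0 = M_2 = 0.
Solving: M_0 = 0, M_1 = 27/2, M_2 = 0.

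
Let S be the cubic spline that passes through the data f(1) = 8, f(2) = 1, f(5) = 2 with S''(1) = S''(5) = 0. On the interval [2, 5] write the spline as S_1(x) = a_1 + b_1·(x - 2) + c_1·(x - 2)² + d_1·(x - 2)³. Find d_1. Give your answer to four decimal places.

Put m_i = S'' at the i-th knot. Here h = (1, 3) and Δ = (-7, 1/3), so the interior equations h_(i-1)·m_(i-1) + 2(h_(i-1)+h_i)·m_i + h_i·m_(i+1) = 6(Δ_i − Δ_(i-1)) read
  1·m_0 + 8·m_1 + 3·m_2 = 6(Δ_1 - Δ_0) = 44
Natural end conditions: m_0 = m_2 = 0.
Solving: m_0 = 0, m_1 = 11/2, m_2 = 0.
On [2, 5], with S_1(x) = a_1 + b_1·(x - 2) + c_1·(x - 2)² + d_1·(x - 2)³: c_1 = m_1/2 = 11/4, d_1 = (m_2 - m_1)/(6h_1) = -11/36, b_1 = Δ_1 - h_1(2m_1 + m_2)/6 = -31/6.

-0.3056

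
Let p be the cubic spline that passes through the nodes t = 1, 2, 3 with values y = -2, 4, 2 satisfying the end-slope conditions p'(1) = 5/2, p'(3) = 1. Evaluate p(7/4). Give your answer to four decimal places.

Let m_i = p''(x_i). Step sizes h_i = 1, 1; slopes of the chords Δ_i = (y_(i+1) - y_i)/h_i = 6, -2.
  1·m_0 + 4·m_1 + 1·m_2 = 6(Δ_1 - Δ_0) = -48
Clamped end conditions give two more equations: 2h_0·m_0 + h_0·m_1 = 6(Δ_0 - p'(1)) = 21 and h_1·m_1 + 2h_1·m_2 = 6(p'(3) - Δ_1) = 18.
Forward elimination and back-substitution give m_0 = 87/4, m_1 = -45/2, m_2 = 81/4.
On [1, 2], p(t) = -2 + 5/2·(t - 1) + 87/8·(t - 1)² - 59/8·(t - 1)³.
With (t - 1) = 3/4: p(7/4) = 1475/512.

2.8809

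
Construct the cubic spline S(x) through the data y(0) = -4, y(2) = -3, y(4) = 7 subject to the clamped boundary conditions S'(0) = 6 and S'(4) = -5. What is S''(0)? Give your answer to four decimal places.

Put σ_i = S'' at the i-th knot. Here h = (2, 2) and Δ = (1/2, 5), so the interior equations h_(i-1)·σ_(i-1) + 2(h_(i-1)+h_i)·σ_i + h_i·σ_(i+1) = 6(Δ_i − Δ_(i-1)) read
  2·σ_0 + 8·σ_1 + 2·σ_2 = 6(Δ_1 - Δ_0) = 27
Clamped end conditions give two more equations: 2h_0·σ_0 + h_0·σ_1 = 6(Δ_0 - S'(0)) = -33 and h_1·σ_1 + 2h_1·σ_2 = 6(S'(4) - Δ_1) = -60.
Solving the tridiagonal system: σ_0 = -115/8, σ_1 = 49/4, σ_2 = -169/8.

-14.3750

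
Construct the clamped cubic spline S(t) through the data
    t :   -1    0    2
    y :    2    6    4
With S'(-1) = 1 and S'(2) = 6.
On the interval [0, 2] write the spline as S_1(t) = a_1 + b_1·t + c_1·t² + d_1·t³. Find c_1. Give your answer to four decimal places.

-6.6667

Write M_i for S''(x_i). With h_i = 1, 2 and divided differences Δ_i = 4, -1, the continuity of S' gives the tridiagonal system
  1·M_0 + 6·M_1 + 2·M_2 = 6(Δ_1 - Δ_0) = -30
Clamped end conditions give two more equations: 2h_0·M_0 + h_0·M_1 = 6(Δ_0 - S'(-1)) = 18 and h_1·M_1 + 2h_1·M_2 = 6(S'(2) - Δ_1) = 42.
Forward elimination and back-substitution give M_0 = 47/3, M_1 = -40/3, M_2 = 103/6.
On [0, 2], with S_1(t) = a_1 + b_1·t + c_1·t² + d_1·t³: c_1 = M_1/2 = -20/3, d_1 = (M_2 - M_1)/(6h_1) = 61/24, b_1 = Δ_1 - h_1(2M_1 + M_2)/6 = 13/6.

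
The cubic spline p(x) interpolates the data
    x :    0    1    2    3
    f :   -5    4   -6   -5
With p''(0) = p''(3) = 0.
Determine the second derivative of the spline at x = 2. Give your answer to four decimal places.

25.2000

Put σ_i = p'' at the i-th knot. Here h = (1, 1, 1) and Δ = (9, -10, 1), so the interior equations h_(i-1)·σ_(i-1) + 2(h_(i-1)+h_i)·σ_i + h_i·σ_(i+1) = 6(Δ_i − Δ_(i-1)) read
  1·σ_0 + 4·σ_1 + 1·σ_2 = 6(Δ_1 - Δ_0) = -114
  1·σ_1 + 4·σ_2 + 1·σ_3 = 6(Δ_2 - Δ_1) = 66
Natural end conditions: σ_0 = σ_3 = 0.
Forward elimination and back-substitution give σ_0 = 0, σ_1 = -174/5, σ_2 = 126/5, σ_3 = 0.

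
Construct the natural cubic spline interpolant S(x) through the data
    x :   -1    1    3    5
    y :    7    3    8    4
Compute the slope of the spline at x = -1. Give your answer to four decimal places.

-3.5000

Write σ_i for S''(x_i). With h_i = 2, 2, 2 and divided differences Δ_i = -2, 5/2, -2, the continuity of S' gives the tridiagonal system
  2·σ_0 + 8·σ_1 + 2·σ_2 = 6(Δ_1 - Δ_0) = 27
  2·σ_1 + 8·σ_2 + 2·σ_3 = 6(Δ_2 - Δ_1) = -27
Natural end conditions: σ_0 = σ_3 = 0.
Solving the tridiagonal system: σ_0 = 0, σ_1 = 9/2, σ_2 = -9/2, σ_3 = 0.
On [-1, 1], S'(x) = b_0 + 2c_0·(x + 1) + 3d_0·(x + 1)² with b_0 = Δ_0 - h_0(2σ_0 + σ_1)/6 = -7/2, c_0 = σ_0/2 = 0, d_0 = (σ_1 - σ_0)/(6h_0) = 3/8. So S'(-1) = -7/2.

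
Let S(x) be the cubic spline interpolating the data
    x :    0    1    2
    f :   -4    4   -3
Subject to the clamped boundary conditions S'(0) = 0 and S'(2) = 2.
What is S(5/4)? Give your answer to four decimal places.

Put M_i = S'' at the i-th knot. Here h = (1, 1) and Δ = (8, -7), so the interior equations h_(i-1)·M_(i-1) + 2(h_(i-1)+h_i)·M_i + h_i·M_(i+1) = 6(Δ_i − Δ_(i-1)) read
  1·M_0 + 4·M_1 + 1·M_2 = 6(Δ_1 - Δ_0) = -90
Clamped end conditions give two more equations: 2h_0·M_0 + h_0·M_1 = 6(Δ_0 - S'(0)) = 48 and h_1·M_1 + 2h_1·M_2 = 6(S'(2) - Δ_1) = 54.
Solving: M_0 = 95/2, M_1 = -47, M_2 = 101/2.
On [1, 2], S(x) = 4 + 1/4·(x - 1) - 47/2·(x - 1)² + 65/4·(x - 1)³.
With (x - 1) = 1/4: S(5/4) = 729/256.

2.8477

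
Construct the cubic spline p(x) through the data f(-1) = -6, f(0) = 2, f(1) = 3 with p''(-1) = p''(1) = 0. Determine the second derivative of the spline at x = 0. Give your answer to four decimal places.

Put M_i = p'' at the i-th knot. Here h = (1, 1) and Δ = (8, 1), so the interior equations h_(i-1)·M_(i-1) + 2(h_(i-1)+h_i)·M_i + h_i·M_(i+1) = 6(Δ_i − Δ_(i-1)) read
  1·M_0 + 4·M_1 + 1·M_2 = 6(Δ_1 - Δ_0) = -42
Natural end conditions: M_0 = M_2 = 0.
Forward elimination and back-substitution give M_0 = 0, M_1 = -21/2, M_2 = 0.

-10.5000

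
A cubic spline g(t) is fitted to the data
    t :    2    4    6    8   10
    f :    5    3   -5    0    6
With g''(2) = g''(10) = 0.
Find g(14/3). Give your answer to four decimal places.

Put m_i = g'' at the i-th knot. Here h = (2, 2, 2, 2) and Δ = (-1, -4, 5/2, 3), so the interior equations h_(i-1)·m_(i-1) + 2(h_(i-1)+h_i)·m_i + h_i·m_(i+1) = 6(Δ_i − Δ_(i-1)) read
  2·m_0 + 8·m_1 + 2·m_2 = 6(Δ_1 - Δ_0) = -18
  2·m_1 + 8·m_2 + 2·m_3 = 6(Δ_2 - Δ_1) = 39
  2·m_2 + 8·m_3 + 2·m_4 = 6(Δ_3 - Δ_2) = 3
Natural end conditions: m_0 = m_4 = 0.
Forward elimination and back-substitution give m_0 = 0, m_1 = -423/112, m_2 = 171/28, m_3 = -129/112, m_4 = 0.
On [4, 6], g(t) = 3 - 197/56·(t - 4) - 423/224·(t - 4)² + 369/448·(t - 4)³.
With (t - 4) = 2/3: g(14/3) = 5/84.

0.0595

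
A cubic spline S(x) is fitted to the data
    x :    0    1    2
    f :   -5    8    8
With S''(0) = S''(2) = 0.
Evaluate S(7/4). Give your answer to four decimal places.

Write M_i for S''(x_i). With h_i = 1, 1 and divided differences Δ_i = 13, 0, the continuity of S' gives the tridiagonal system
  1·M_0 + 4·M_1 + 1·M_2 = 6(Δ_1 - Δ_0) = -78
Natural end conditions: M_0 = M_2 = 0.
Solving: M_0 = 0, M_1 = -39/2, M_2 = 0.
On [1, 2], S(x) = 8 + 13/2·(x - 1) - 39/4·(x - 1)² + 13/4·(x - 1)³.
With (x - 1) = 3/4: S(7/4) = 2243/256.

8.7617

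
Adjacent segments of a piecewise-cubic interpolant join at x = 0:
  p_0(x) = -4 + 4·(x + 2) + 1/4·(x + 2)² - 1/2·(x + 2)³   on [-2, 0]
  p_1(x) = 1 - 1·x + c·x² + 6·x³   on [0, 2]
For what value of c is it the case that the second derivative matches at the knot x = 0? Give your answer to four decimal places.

p_0''(x) = 1/2 - 3·(x + 2), so p_0''(0) = -11/2. On the right, p_1''(0) = 2c, so c = -11/4.

-2.7500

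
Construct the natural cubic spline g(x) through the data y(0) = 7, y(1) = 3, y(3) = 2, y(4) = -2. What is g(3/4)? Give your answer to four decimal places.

3.7129

Let m_i = g''(x_i). Step sizes h_i = 1, 2, 1; slopes of the chords Δ_i = (y_(i+1) - y_i)/h_i = -4, -1/2, -4.
  1·m_0 + 6·m_1 + 2·m_2 = 6(Δ_1 - Δ_0) = 21
  2·m_1 + 6·m_2 + 1·m_3 = 6(Δ_2 - Δ_1) = -21
Natural end conditions: m_0 = m_3 = 0.
Hence m_0 = 0, m_1 = 21/4, m_2 = -21/4, m_3 = 0.
On [0, 1], g(x) = 7 - 39/8·x + 0·x² + 7/8·x³.
With x = 3/4: g(3/4) = 1901/512.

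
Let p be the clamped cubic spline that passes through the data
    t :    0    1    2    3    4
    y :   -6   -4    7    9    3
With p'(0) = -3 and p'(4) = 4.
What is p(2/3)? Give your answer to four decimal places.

-5.9524

Write M_i for p''(x_i). With h_i = 1, 1, 1, 1 and divided differences Δ_i = 2, 11, 2, -6, the continuity of p' gives the tridiagonal system
  1·M_0 + 4·M_1 + 1·M_2 = 6(Δ_1 - Δ_0) = 54
  1·M_1 + 4·M_2 + 1·M_3 = 6(Δ_2 - Δ_1) = -54
  1·M_2 + 4·M_3 + 1·M_4 = 6(Δ_3 - Δ_2) = -48
Clamped end conditions give two more equations: 2h_0·M_0 + h_0·M_1 = 6(Δ_0 - p'(0)) = 30 and h_3·M_3 + 2h_3·M_4 = 6(p'(4) - Δ_3) = 60.
Solving: M_0 = 107/14, M_1 = 103/7, M_2 = -25/2, M_3 = -131/7, M_4 = 551/14.
On [0, 1], p(t) = -6 - 3·t + 107/28·t² + 33/28·t³.
With t = 2/3: p(2/3) = -125/21.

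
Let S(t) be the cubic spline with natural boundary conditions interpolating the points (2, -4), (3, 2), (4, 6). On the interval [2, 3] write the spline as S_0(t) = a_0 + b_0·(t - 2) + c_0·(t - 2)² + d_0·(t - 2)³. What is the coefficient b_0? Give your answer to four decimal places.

6.5000

Put σ_i = S'' at the i-th knot. Here h = (1, 1) and Δ = (6, 4), so the interior equations h_(i-1)·σ_(i-1) + 2(h_(i-1)+h_i)·σ_i + h_i·σ_(i+1) = 6(Δ_i − Δ_(i-1)) read
  1·σ_0 + 4·σ_1 + 1·σ_2 = 6(Δ_1 - Δ_0) = -12
Natural end conditions: σ_0 = σ_2 = 0.
Hence σ_0 = 0, σ_1 = -3, σ_2 = 0.
On [2, 3], with S_0(t) = a_0 + b_0·(t - 2) + c_0·(t - 2)² + d_0·(t - 2)³: c_0 = σ_0/2 = 0, d_0 = (σ_1 - σ_0)/(6h_0) = -1/2, b_0 = Δ_0 - h_0(2σ_0 + σ_1)/6 = 13/2.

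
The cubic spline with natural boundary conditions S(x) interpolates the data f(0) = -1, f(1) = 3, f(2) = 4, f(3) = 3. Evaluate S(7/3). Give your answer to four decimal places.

Write σ_i for S''(x_i). With h_i = 1, 1, 1 and divided differences Δ_i = 4, 1, -1, the continuity of S' gives the tridiagonal system
  1·σ_0 + 4·σ_1 + 1·σ_2 = 6(Δ_1 - Δ_0) = -18
  1·σ_1 + 4·σ_2 + 1·σ_3 = 6(Δ_2 - Δ_1) = -12
Natural end conditions: σ_0 = σ_3 = 0.
Solving the tridiagonal system: σ_0 = 0, σ_1 = -4, σ_2 = -2, σ_3 = 0.
On [2, 3], S(x) = 4 - 1/3·(x - 2) - 1·(x - 2)² + 1/3·(x - 2)³.
With (x - 2) = 1/3: S(7/3) = 307/81.

3.7901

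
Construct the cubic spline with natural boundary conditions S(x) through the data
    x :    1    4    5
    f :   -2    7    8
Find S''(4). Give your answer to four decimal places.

-1.5000

Put M_i = S'' at the i-th knot. Here h = (3, 1) and Δ = (3, 1), so the interior equations h_(i-1)·M_(i-1) + 2(h_(i-1)+h_i)·M_i + h_i·M_(i+1) = 6(Δ_i − Δ_(i-1)) read
  3·M_0 + 8·M_1 + 1·M_2 = 6(Δ_1 - Δ_0) = -12
Natural end conditions: M_0 = M_2 = 0.
Solving the tridiagonal system: M_0 = 0, M_1 = -3/2, M_2 = 0.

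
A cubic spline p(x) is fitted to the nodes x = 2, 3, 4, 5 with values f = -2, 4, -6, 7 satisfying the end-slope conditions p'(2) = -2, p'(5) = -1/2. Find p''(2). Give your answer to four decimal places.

Write M_i for p''(x_i). With h_i = 1, 1, 1 and divided differences Δ_i = 6, -10, 13, the continuity of p' gives the tridiagonal system
  1·M_0 + 4·M_1 + 1·M_2 = 6(Δ_1 - Δ_0) = -96
  1·M_1 + 4·M_2 + 1·M_3 = 6(Δ_2 - Δ_1) = 138
Clamped end conditions give two more equations: 2h_0·M_0 + h_0·M_1 = 6(Δ_0 - p'(2)) = 48 and h_2·M_2 + 2h_2·M_3 = 6(p'(5) - Δ_2) = -81.
Solving: M_0 = 253/5, M_1 = -266/5, M_2 = 331/5, M_3 = -368/5.

50.6000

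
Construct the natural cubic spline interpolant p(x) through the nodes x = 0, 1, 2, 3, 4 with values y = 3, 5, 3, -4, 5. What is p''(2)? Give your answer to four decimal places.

-13.7143

Let M_i = p''(x_i). Step sizes h_i = 1, 1, 1, 1; slopes of the chords Δ_i = (y_(i+1) - y_i)/h_i = 2, -2, -7, 9.
  1·M_0 + 4·M_1 + 1·M_2 = 6(Δ_1 - Δ_0) = -24
  1·M_1 + 4·M_2 + 1·M_3 = 6(Δ_2 - Δ_1) = -30
  1·M_2 + 4·M_3 + 1·M_4 = 6(Δ_3 - Δ_2) = 96
Natural end conditions: M_0 = M_4 = 0.
Forward elimination and back-substitution give M_0 = 0, M_1 = -18/7, M_2 = -96/7, M_3 = 192/7, M_4 = 0.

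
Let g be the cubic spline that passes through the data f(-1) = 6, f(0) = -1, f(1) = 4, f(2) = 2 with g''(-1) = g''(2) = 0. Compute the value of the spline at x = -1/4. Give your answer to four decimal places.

-0.4531

With m_i denoting the second derivative at x_i, h_i = 1, 1, 1, and Δ_i = (y_(i+1) − y_i)/h_i = -7, 5, -2:
  1·m_0 + 4·m_1 + 1·m_2 = 6(Δ_1 - Δ_0) = 72
  1·m_1 + 4·m_2 + 1·m_3 = 6(Δ_2 - Δ_1) = -42
Natural end conditions: m_0 = m_3 = 0.
Forward elimination and back-substitution give m_0 = 0, m_1 = 22, m_2 = -16, m_3 = 0.
On [-1, 0], g(x) = 6 - 32/3·(x + 1) + 0·(x + 1)² + 11/3·(x + 1)³.
With (x + 1) = 3/4: g(-1/4) = -29/64.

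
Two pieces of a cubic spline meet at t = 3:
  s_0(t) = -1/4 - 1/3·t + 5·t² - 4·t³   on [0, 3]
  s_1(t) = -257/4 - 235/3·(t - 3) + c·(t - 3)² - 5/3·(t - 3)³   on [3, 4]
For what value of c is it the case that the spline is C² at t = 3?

s_0''(t) = 10 - 24·t, so s_0''(3) = -62. On the right, s_1''(3) = 2c, so c = -31.

-31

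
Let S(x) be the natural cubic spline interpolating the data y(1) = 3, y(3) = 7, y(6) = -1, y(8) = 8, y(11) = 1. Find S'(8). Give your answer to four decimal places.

3.1368

With M_i denoting the second derivative at x_i, h_i = 2, 3, 2, 3, and Δ_i = (y_(i+1) − y_i)/h_i = 2, -8/3, 9/2, -7/3:
  2·M_0 + 10·M_1 + 3·M_2 = 6(Δ_1 - Δ_0) = -28
  3·M_1 + 10·M_2 + 2·M_3 = 6(Δ_2 - Δ_1) = 43
  2·M_2 + 10·M_3 + 3·M_4 = 6(Δ_3 - Δ_2) = -41
Natural end conditions: M_0 = M_4 = 0.
Forward elimination and back-substitution give M_0 = 0, M_1 = -704/145, M_2 = 596/87, M_3 = -4759/870, M_4 = 0.
On [8, 11], S'(x) = b_3 + 2c_3·(x - 8) + 3d_3·(x - 8)² with b_3 = Δ_3 - h_3(2M_3 + M_4)/6 = 2729/870, c_3 = M_3/2 = -4759/1740, d_3 = (M_4 - M_3)/(6h_3) = 4759/15660. So S'(8) = 2729/870.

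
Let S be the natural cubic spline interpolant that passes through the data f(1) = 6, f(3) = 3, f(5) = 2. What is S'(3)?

-1

Let σ_i = S''(x_i). Step sizes h_i = 2, 2; slopes of the chords Δ_i = (y_(i+1) - y_i)/h_i = -3/2, -1/2.
  2·σ_0 + 8·σ_1 + 2·σ_2 = 6(Δ_1 - Δ_0) = 6
Natural end conditions: σ_0 = σ_2 = 0.
Solving the tridiagonal system: σ_0 = 0, σ_1 = 3/4, σ_2 = 0.
On [3, 5], S'(x) = b_1 + 2c_1·(x - 3) + 3d_1·(x - 3)² with b_1 = Δ_1 - h_1(2σ_1 + σ_2)/6 = -1, c_1 = σ_1/2 = 3/8, d_1 = (σ_2 - σ_1)/(6h_1) = -1/16. So S'(3) = -1.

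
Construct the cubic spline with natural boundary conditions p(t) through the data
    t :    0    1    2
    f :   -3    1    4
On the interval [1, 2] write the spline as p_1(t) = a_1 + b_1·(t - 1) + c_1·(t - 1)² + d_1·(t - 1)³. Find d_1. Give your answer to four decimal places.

0.2500

Let m_i = p''(x_i). Step sizes h_i = 1, 1; slopes of the chords Δ_i = (y_(i+1) - y_i)/h_i = 4, 3.
  1·m_0 + 4·m_1 + 1·m_2 = 6(Δ_1 - Δ_0) = -6
Natural end conditions: m_0 = m_2 = 0.
Solving: m_0 = 0, m_1 = -3/2, m_2 = 0.
On [1, 2], with p_1(t) = a_1 + b_1·(t - 1) + c_1·(t - 1)² + d_1·(t - 1)³: c_1 = m_1/2 = -3/4, d_1 = (m_2 - m_1)/(6h_1) = 1/4, b_1 = Δ_1 - h_1(2m_1 + m_2)/6 = 7/2.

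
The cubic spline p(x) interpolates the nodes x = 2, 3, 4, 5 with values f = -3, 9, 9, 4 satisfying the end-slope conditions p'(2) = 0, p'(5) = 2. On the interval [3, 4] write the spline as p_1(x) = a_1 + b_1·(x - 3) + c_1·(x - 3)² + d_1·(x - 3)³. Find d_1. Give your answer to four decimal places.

3.8000

Put m_i = p'' at the i-th knot. Here h = (1, 1, 1) and Δ = (12, 0, -5), so the interior equations h_(i-1)·m_(i-1) + 2(h_(i-1)+h_i)·m_i + h_i·m_(i+1) = 6(Δ_i − Δ_(i-1)) read
  1·m_0 + 4·m_1 + 1·m_2 = 6(Δ_1 - Δ_0) = -72
  1·m_1 + 4·m_2 + 1·m_3 = 6(Δ_2 - Δ_1) = -30
Clamped end conditions give two more equations: 2h_0·m_0 + h_0·m_1 = 6(Δ_0 - p'(2)) = 72 and h_2·m_2 + 2h_2·m_3 = 6(p'(5) - Δ_2) = 42.
Hence m_0 = 758/15, m_1 = -436/15, m_2 = -94/15, m_3 = 362/15.
On [3, 4], with p_1(x) = a_1 + b_1·(x - 3) + c_1·(x - 3)² + d_1·(x - 3)³: c_1 = m_1/2 = -218/15, d_1 = (m_2 - m_1)/(6h_1) = 19/5, b_1 = Δ_1 - h_1(2m_1 + m_2)/6 = 161/15.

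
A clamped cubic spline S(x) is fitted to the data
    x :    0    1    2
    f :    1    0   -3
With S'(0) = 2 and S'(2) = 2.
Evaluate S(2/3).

1

Write m_i for S''(x_i). With h_i = 1, 1 and divided differences Δ_i = -1, -3, the continuity of S' gives the tridiagonal system
  1·m_0 + 4·m_1 + 1·m_2 = 6(Δ_1 - Δ_0) = -12
Clamped end conditions give two more equations: 2h_0·m_0 + h_0·m_1 = 6(Δ_0 - S'(0)) = -18 and h_1·m_1 + 2h_1·m_2 = 6(S'(2) - Δ_1) = 30.
Forward elimination and back-substitution give m_0 = -6, m_1 = -6, m_2 = 18.
On [0, 1], S(x) = 1 + 2·x - 3·x² + 0·x³.
With x = 2/3: S(2/3) = 1.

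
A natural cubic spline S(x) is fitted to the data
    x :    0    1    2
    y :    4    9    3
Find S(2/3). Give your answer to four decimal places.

Put M_i = S'' at the i-th knot. Here h = (1, 1) and Δ = (5, -6), so the interior equations h_(i-1)·M_(i-1) + 2(h_(i-1)+h_i)·M_i + h_i·M_(i+1) = 6(Δ_i − Δ_(i-1)) read
  1·M_0 + 4·M_1 + 1·M_2 = 6(Δ_1 - Δ_0) = -66
Natural end conditions: M_0 = M_2 = 0.
Solving the tridiagonal system: M_0 = 0, M_1 = -33/2, M_2 = 0.
On [0, 1], S(x) = 4 + 31/4·x + 0·x² - 11/4·x³.
With x = 2/3: S(2/3) = 451/54.

8.3519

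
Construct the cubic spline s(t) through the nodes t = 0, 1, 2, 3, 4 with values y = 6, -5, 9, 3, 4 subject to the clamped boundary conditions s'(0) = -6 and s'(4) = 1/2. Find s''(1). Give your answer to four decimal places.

Put σ_i = s'' at the i-th knot. Here h = (1, 1, 1, 1) and Δ = (-11, 14, -6, 1), so the interior equations h_(i-1)·σ_(i-1) + 2(h_(i-1)+h_i)·σ_i + h_i·σ_(i+1) = 6(Δ_i − Δ_(i-1)) read
  1·σ_0 + 4·σ_1 + 1·σ_2 = 6(Δ_1 - Δ_0) = 150
  1·σ_1 + 4·σ_2 + 1·σ_3 = 6(Δ_2 - Δ_1) = -120
  1·σ_2 + 4·σ_3 + 1·σ_4 = 6(Δ_3 - Δ_2) = 42
Clamped end conditions give two more equations: 2h_0·σ_0 + h_0·σ_1 = 6(Δ_0 - s'(0)) = -30 and h_3·σ_3 + 2h_3·σ_4 = 6(s'(4) - Δ_3) = -3.
Hence σ_0 = -2579/56, σ_1 = 1739/28, σ_2 = -419/8, σ_3 = 767/28, σ_4 = -851/56.

62.1071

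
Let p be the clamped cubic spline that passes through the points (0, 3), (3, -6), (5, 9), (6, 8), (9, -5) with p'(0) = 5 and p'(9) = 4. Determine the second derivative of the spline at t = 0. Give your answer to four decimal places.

Write M_i for p''(x_i). With h_i = 3, 2, 1, 3 and divided differences Δ_i = -3, 15/2, -1, -13/3, the continuity of p' gives the tridiagonal system
  3·M_0 + 10·M_1 + 2·M_2 = 6(Δ_1 - Δ_0) = 63
  2·M_1 + 6·M_2 + 1·M_3 = 6(Δ_2 - Δ_1) = -51
  1·M_2 + 8·M_3 + 3·M_4 = 6(Δ_3 - Δ_2) = -20
Clamped end conditions give two more equations: 2h_0·M_0 + h_0·M_1 = 6(Δ_0 - p'(0)) = -48 and h_3·M_3 + 2h_3·M_4 = 6(p'(9) - Δ_3) = 50.
Solving the tridiagonal system: M_0 = -959/66, M_1 = 431/33, M_2 = -1585/132, M_3 = -335/66, M_4 = 1435/132.

-14.5303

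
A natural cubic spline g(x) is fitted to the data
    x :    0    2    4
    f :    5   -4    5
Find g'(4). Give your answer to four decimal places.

Put σ_i = g'' at the i-th knot. Here h = (2, 2) and Δ = (-9/2, 9/2), so the interior equations h_(i-1)·σ_(i-1) + 2(h_(i-1)+h_i)·σ_i + h_i·σ_(i+1) = 6(Δ_i − Δ_(i-1)) read
  2·σ_0 + 8·σ_1 + 2·σ_2 = 6(Δ_1 - Δ_0) = 54
Natural end conditions: σ_0 = σ_2 = 0.
Forward elimination and back-substitution give σ_0 = 0, σ_1 = 27/4, σ_2 = 0.
On [2, 4], g'(x) = b_1 + 2c_1·(x - 2) + 3d_1·(x - 2)² with b_1 = Δ_1 - h_1(2σ_1 + σ_2)/6 = 0, c_1 = σ_1/2 = 27/8, d_1 = (σ_2 - σ_1)/(6h_1) = -9/16. So g'(4) = 27/4.

6.7500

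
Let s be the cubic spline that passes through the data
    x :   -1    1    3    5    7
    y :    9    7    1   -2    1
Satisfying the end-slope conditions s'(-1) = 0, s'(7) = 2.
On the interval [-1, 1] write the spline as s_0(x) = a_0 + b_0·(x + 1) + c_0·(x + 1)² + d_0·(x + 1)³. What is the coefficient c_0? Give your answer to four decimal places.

-0.3571

Let m_i = s''(x_i). Step sizes h_i = 2, 2, 2, 2; slopes of the chords Δ_i = (y_(i+1) - y_i)/h_i = -1, -3, -3/2, 3/2.
  2·m_0 + 8·m_1 + 2·m_2 = 6(Δ_1 - Δ_0) = -12
  2·m_1 + 8·m_2 + 2·m_3 = 6(Δ_2 - Δ_1) = 9
  2·m_2 + 8·m_3 + 2·m_4 = 6(Δ_3 - Δ_2) = 18
Clamped end conditions give two more equations: 2h_0·m_0 + h_0·m_1 = 6(Δ_0 - s'(-1)) = -6 and h_3·m_3 + 2h_3·m_4 = 6(s'(7) - Δ_3) = 3.
Solving the tridiagonal system: m_0 = -5/7, m_1 = -11/7, m_2 = 1, m_3 = 29/14, m_4 = -2/7.
On [-1, 1], with s_0(x) = a_0 + b_0·(x + 1) + c_0·(x + 1)² + d_0·(x + 1)³: c_0 = m_0/2 = -5/14, d_0 = (m_1 - m_0)/(6h_0) = -1/14, b_0 = Δ_0 - h_0(2m_0 + m_1)/6 = 0.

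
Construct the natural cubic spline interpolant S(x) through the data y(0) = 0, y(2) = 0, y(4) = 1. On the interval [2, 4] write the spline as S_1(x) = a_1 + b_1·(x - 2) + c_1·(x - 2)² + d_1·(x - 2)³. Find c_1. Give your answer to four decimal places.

With M_i denoting the second derivative at x_i, h_i = 2, 2, and Δ_i = (y_(i+1) − y_i)/h_i = 0, 1/2:
  2·M_0 + 8·M_1 + 2·M_2 = 6(Δ_1 - Δ_0) = 3
Natural end conditions: M_0 = M_2 = 0.
Solving: M_0 = 0, M_1 = 3/8, M_2 = 0.
On [2, 4], with S_1(x) = a_1 + b_1·(x - 2) + c_1·(x - 2)² + d_1·(x - 2)³: c_1 = M_1/2 = 3/16, d_1 = (M_2 - M_1)/(6h_1) = -1/32, b_1 = Δ_1 - h_1(2M_1 + M_2)/6 = 1/4.

0.1875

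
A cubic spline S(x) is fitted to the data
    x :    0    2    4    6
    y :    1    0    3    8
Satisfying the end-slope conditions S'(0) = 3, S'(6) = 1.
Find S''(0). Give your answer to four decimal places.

Write σ_i for S''(x_i). With h_i = 2, 2, 2 and divided differences Δ_i = -1/2, 3/2, 5/2, the continuity of S' gives the tridiagonal system
  2·σ_0 + 8·σ_1 + 2·σ_2 = 6(Δ_1 - Δ_0) = 12
  2·σ_1 + 8·σ_2 + 2·σ_3 = 6(Δ_2 - Δ_1) = 6
Clamped end conditions give two more equations: 2h_0·σ_0 + h_0·σ_1 = 6(Δ_0 - S'(0)) = -21 and h_2·σ_2 + 2h_2·σ_3 = 6(S'(6) - Δ_2) = -9.
Forward elimination and back-substitution give σ_0 = -203/30, σ_1 = 91/30, σ_2 = 19/30, σ_3 = -77/30.

-6.7667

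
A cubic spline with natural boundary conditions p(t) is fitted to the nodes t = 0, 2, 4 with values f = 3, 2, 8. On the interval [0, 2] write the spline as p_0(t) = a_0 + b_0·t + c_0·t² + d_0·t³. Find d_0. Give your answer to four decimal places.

Let m_i = p''(x_i). Step sizes h_i = 2, 2; slopes of the chords Δ_i = (y_(i+1) - y_i)/h_i = -1/2, 3.
  2·m_0 + 8·m_1 + 2·m_2 = 6(Δ_1 - Δ_0) = 21
Natural end conditions: m_0 = m_2 = 0.
Hence m_0 = 0, m_1 = 21/8, m_2 = 0.
On [0, 2], with p_0(t) = a_0 + b_0·t + c_0·t² + d_0·t³: c_0 = m_0/2 = 0, d_0 = (m_1 - m_0)/(6h_0) = 7/32, b_0 = Δ_0 - h_0(2m_0 + m_1)/6 = -11/8.

0.2188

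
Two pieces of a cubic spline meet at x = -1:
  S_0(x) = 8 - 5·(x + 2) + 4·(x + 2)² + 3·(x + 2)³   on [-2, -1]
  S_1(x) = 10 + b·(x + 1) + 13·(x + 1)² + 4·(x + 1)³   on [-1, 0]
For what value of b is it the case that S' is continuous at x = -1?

S_0'(x) = -5 + 8·(x + 2) + 9·(x + 2)², so S_0'(-1) = 12. On the right, S_1'(-1) = b, so b = 12.

12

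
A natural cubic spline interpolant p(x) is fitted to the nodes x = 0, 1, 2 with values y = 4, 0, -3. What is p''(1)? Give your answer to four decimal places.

Let M_i = p''(x_i). Step sizes h_i = 1, 1; slopes of the chords Δ_i = (y_(i+1) - y_i)/h_i = -4, -3.
  1·M_0 + 4·M_1 + 1·M_2 = 6(Δ_1 - Δ_0) = 6
Natural end conditions: M_0 = M_2 = 0.
Solving the tridiagonal system: M_0 = 0, M_1 = 3/2, M_2 = 0.

1.5000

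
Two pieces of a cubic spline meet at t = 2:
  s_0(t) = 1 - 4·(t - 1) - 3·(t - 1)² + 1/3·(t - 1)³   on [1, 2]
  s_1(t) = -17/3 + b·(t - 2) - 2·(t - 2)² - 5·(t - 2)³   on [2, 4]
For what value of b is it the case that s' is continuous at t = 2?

-9

s_0'(t) = -4 - 6·(t - 1) + 1·(t - 1)², so s_0'(2) = -9. On the right, s_1'(2) = b, so b = -9.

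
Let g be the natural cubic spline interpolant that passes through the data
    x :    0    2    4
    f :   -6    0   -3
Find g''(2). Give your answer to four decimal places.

Let m_i = g''(x_i). Step sizes h_i = 2, 2; slopes of the chords Δ_i = (y_(i+1) - y_i)/h_i = 3, -3/2.
  2·m_0 + 8·m_1 + 2·m_2 = 6(Δ_1 - Δ_0) = -27
Natural end conditions: m_0 = m_2 = 0.
Solving: m_0 = 0, m_1 = -27/8, m_2 = 0.

-3.3750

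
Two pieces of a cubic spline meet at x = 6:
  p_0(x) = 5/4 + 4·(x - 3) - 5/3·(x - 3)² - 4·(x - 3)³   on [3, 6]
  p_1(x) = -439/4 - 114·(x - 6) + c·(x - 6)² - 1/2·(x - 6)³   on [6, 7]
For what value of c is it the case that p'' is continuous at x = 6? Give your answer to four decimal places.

-37.6667

p_0''(x) = -10/3 - 24·(x - 3), so p_0''(6) = -226/3. On the right, p_1''(6) = 2c, so c = -113/3.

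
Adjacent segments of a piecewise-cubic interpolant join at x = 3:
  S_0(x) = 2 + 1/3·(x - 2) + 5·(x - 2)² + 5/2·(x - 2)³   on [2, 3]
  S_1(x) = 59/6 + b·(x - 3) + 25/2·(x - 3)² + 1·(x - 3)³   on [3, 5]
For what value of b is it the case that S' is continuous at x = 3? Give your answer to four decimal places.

17.8333

S_0'(x) = 1/3 + 10·(x - 2) + 15/2·(x - 2)², so S_0'(3) = 107/6. On the right, S_1'(3) = b, so b = 107/6.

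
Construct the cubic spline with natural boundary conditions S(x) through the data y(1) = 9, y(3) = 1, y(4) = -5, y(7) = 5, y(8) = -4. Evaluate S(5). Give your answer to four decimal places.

Put M_i = S'' at the i-th knot. Here h = (2, 1, 3, 1) and Δ = (-4, -6, 10/3, -9), so the interior equations h_(i-1)·M_(i-1) + 2(h_(i-1)+h_i)·M_i + h_i·M_(i+1) = 6(Δ_i − Δ_(i-1)) read
  2·M_0 + 6·M_1 + 1·M_2 = 6(Δ_1 - Δ_0) = -12
  1·M_1 + 8·M_2 + 3·M_3 = 6(Δ_2 - Δ_1) = 56
  3·M_2 + 8·M_3 + 1·M_4 = 6(Δ_3 - Δ_2) = -74
Natural end conditions: M_0 = M_4 = 0.
Hence M_0 = 0, M_1 = -95/23, M_2 = 294/23, M_3 = -323/23, M_4 = 0.
On [4, 7], S(x) = -5 - 335/138·(x - 4) + 147/23·(x - 4)² - 617/414·(x - 4)³.
With (x - 4) = 1: S(5) = -523/207.

-2.5266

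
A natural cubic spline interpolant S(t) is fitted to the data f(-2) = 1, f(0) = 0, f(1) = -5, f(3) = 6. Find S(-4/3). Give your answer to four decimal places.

With M_i denoting the second derivative at x_i, h_i = 2, 1, 2, and Δ_i = (y_(i+1) − y_i)/h_i = -1/2, -5, 11/2:
  2·M_0 + 6·M_1 + 1·M_2 = 6(Δ_1 - Δ_0) = -27
  1·M_1 + 6·M_2 + 2·M_3 = 6(Δ_2 - Δ_1) = 63
Natural end conditions: M_0 = M_3 = 0.
Solving the tridiagonal system: M_0 = 0, M_1 = -45/7, M_2 = 81/7, M_3 = 0.
On [-2, 0], S(t) = 1 + 23/14·(t + 2) + 0·(t + 2)² - 15/28·(t + 2)³.
With (t + 2) = 2/3: S(-4/3) = 122/63.

1.9365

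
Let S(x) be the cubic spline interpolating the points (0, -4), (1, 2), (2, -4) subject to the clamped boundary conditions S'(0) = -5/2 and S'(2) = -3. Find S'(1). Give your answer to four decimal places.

1.3750

Let M_i = S''(x_i). Step sizes h_i = 1, 1; slopes of the chords Δ_i = (y_(i+1) - y_i)/h_i = 6, -6.
  1·M_0 + 4·M_1 + 1·M_2 = 6(Δ_1 - Δ_0) = -72
Clamped end conditions give two more equations: 2h_0·M_0 + h_0·M_1 = 6(Δ_0 - S'(0)) = 51 and h_1·M_1 + 2h_1·M_2 = 6(S'(2) - Δ_1) = 18.
Solving the tridiagonal system: M_0 = 173/4, M_1 = -71/2, M_2 = 107/4.
On [1, 2], S'(x) = b_1 + 2c_1·(x - 1) + 3d_1·(x - 1)² with b_1 = Δ_1 - h_1(2M_1 + M_2)/6 = 11/8, c_1 = M_1/2 = -71/4, d_1 = (M_2 - M_1)/(6h_1) = 83/8. So S'(1) = 11/8.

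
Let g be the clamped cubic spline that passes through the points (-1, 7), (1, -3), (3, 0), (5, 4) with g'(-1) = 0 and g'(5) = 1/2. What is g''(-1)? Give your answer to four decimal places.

Let M_i = g''(x_i). Step sizes h_i = 2, 2, 2; slopes of the chords Δ_i = (y_(i+1) - y_i)/h_i = -5, 3/2, 2.
  2·M_0 + 8·M_1 + 2·M_2 = 6(Δ_1 - Δ_0) = 39
  2·M_1 + 8·M_2 + 2·M_3 = 6(Δ_2 - Δ_1) = 3
Clamped end conditions give two more equations: 2h_0·M_0 + h_0·M_1 = 6(Δ_0 - g'(-1)) = -30 and h_2·M_2 + 2h_2·M_3 = 6(g'(5) - Δ_2) = -9.
Hence M_0 = -173/15, M_1 = 121/15, M_2 = -37/30, M_3 = -49/30.

-11.5333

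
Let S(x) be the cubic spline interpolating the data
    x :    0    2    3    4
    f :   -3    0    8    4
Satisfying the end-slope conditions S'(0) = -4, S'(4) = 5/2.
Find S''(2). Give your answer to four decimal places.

10.3182

Put σ_i = S'' at the i-th knot. Here h = (2, 1, 1) and Δ = (3/2, 8, -4), so the interior equations h_(i-1)·σ_(i-1) + 2(h_(i-1)+h_i)·σ_i + h_i·σ_(i+1) = 6(Δ_i − Δ_(i-1)) read
  2·σ_0 + 6·σ_1 + 1·σ_2 = 6(Δ_1 - Δ_0) = 39
  1·σ_1 + 4·σ_2 + 1·σ_3 = 6(Δ_2 - Δ_1) = -72
Clamped end conditions give two more equations: 2h_0·σ_0 + h_0·σ_1 = 6(Δ_0 - S'(0)) = 33 and h_2·σ_2 + 2h_2·σ_3 = 6(S'(4) - Δ_2) = 39.
Hence σ_0 = 34/11, σ_1 = 227/22, σ_2 = -320/11, σ_3 = 749/22.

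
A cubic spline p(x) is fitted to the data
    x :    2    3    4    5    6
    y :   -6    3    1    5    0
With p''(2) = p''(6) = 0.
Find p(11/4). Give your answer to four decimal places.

Let σ_i = p''(x_i). Step sizes h_i = 1, 1, 1, 1; slopes of the chords Δ_i = (y_(i+1) - y_i)/h_i = 9, -2, 4, -5.
  1·σ_0 + 4·σ_1 + 1·σ_2 = 6(Δ_1 - Δ_0) = -66
  1·σ_1 + 4·σ_2 + 1·σ_3 = 6(Δ_2 - Δ_1) = 36
  1·σ_2 + 4·σ_3 + 1·σ_4 = 6(Δ_3 - Δ_2) = -54
Natural end conditions: σ_0 = σ_4 = 0.
Solving the tridiagonal system: σ_0 = 0, σ_1 = -297/14, σ_2 = 132/7, σ_3 = -255/14, σ_4 = 0.
On [2, 3], p(x) = -6 + 351/28·(x - 2) + 0·(x - 2)² - 99/28·(x - 2)³.
With (x - 2) = 3/4: p(11/4) = 489/256.

1.9102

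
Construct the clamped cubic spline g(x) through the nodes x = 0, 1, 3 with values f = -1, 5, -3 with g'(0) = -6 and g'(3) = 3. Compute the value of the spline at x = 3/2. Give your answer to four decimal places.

With M_i denoting the second derivative at x_i, h_i = 1, 2, and Δ_i = (y_(i+1) − y_i)/h_i = 6, -4:
  1·M_0 + 6·M_1 + 2·M_2 = 6(Δ_1 - Δ_0) = -60
Clamped end conditions give two more equations: 2h_0·M_0 + h_0·M_1 = 6(Δ_0 - g'(0)) = 72 and h_1·M_1 + 2h_1·M_2 = 6(g'(3) - Δ_1) = 42.
Solving: M_0 = 49, M_1 = -26, M_2 = 47/2.
On [1, 3], g(x) = 5 + 11/2·(x - 1) - 13·(x - 1)² + 33/8·(x - 1)³.
With (x - 1) = 1/2: g(3/2) = 321/64.

5.0156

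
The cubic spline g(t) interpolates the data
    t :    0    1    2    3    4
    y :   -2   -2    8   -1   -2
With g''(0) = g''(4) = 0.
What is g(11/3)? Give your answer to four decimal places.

Write M_i for g''(x_i). With h_i = 1, 1, 1, 1 and divided differences Δ_i = 0, 10, -9, -1, the continuity of g' gives the tridiagonal system
  1·M_0 + 4·M_1 + 1·M_2 = 6(Δ_1 - Δ_0) = 60
  1·M_1 + 4·M_2 + 1·M_3 = 6(Δ_2 - Δ_1) = -114
  1·M_2 + 4·M_3 + 1·M_4 = 6(Δ_3 - Δ_2) = 48
Natural end conditions: M_0 = M_4 = 0.
Solving the tridiagonal system: M_0 = 0, M_1 = 351/14, M_2 = -282/7, M_3 = 309/14, M_4 = 0.
On [3, 4], g(t) = -1 - 117/14·(t - 3) + 309/28·(t - 3)² - 103/28·(t - 3)³.
With (t - 3) = 2/3: g(11/3) = -521/189.

-2.7566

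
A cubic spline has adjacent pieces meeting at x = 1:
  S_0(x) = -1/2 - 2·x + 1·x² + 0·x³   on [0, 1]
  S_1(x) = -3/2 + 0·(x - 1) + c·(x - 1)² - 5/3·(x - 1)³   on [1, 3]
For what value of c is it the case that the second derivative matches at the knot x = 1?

S_0''(x) = 2 + 0·x, so S_0''(1) = 2. On the right, S_1''(1) = 2c, so c = 1.

1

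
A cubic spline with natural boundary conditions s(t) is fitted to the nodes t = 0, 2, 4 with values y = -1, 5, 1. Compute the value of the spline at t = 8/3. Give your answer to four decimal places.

With M_i denoting the second derivative at x_i, h_i = 2, 2, and Δ_i = (y_(i+1) − y_i)/h_i = 3, -2:
  2·M_0 + 8·M_1 + 2·M_2 = 6(Δ_1 - Δ_0) = -30
Natural end conditions: M_0 = M_2 = 0.
Forward elimination and back-substitution give M_0 = 0, M_1 = -15/4, M_2 = 0.
On [2, 4], s(t) = 5 + 1/2·(t - 2) - 15/8·(t - 2)² + 5/16·(t - 2)³.
With (t - 2) = 2/3: s(8/3) = 124/27.

4.5926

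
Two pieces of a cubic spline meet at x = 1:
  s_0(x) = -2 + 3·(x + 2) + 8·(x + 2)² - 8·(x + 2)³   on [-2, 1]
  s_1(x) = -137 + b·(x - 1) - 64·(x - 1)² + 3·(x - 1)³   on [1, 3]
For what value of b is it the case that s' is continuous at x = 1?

s_0'(x) = 3 + 16·(x + 2) - 24·(x + 2)², so s_0'(1) = -165. On the right, s_1'(1) = b, so b = -165.

-165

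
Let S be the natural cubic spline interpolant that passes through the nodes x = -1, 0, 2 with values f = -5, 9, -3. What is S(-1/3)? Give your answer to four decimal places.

5.5679

Write m_i for S''(x_i). With h_i = 1, 2 and divided differences Δ_i = 14, -6, the continuity of S' gives the tridiagonal system
  1·m_0 + 6·m_1 + 2·m_2 = 6(Δ_1 - Δ_0) = -120
Natural end conditions: m_0 = m_2 = 0.
Hence m_0 = 0, m_1 = -20, m_2 = 0.
On [-1, 0], S(x) = -5 + 52/3·(x + 1) + 0·(x + 1)² - 10/3·(x + 1)³.
With (x + 1) = 2/3: S(-1/3) = 451/81.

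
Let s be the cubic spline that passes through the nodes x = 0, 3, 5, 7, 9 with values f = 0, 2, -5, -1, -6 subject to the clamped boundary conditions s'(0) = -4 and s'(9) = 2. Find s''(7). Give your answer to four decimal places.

Put m_i = s'' at the i-th knot. Here h = (3, 2, 2, 2) and Δ = (2/3, -7/2, 2, -5/2), so the interior equations h_(i-1)·m_(i-1) + 2(h_(i-1)+h_i)·m_i + h_i·m_(i+1) = 6(Δ_i − Δ_(i-1)) read
  3·m_0 + 10·m_1 + 2·m_2 = 6(Δ_1 - Δ_0) = -25
  2·m_1 + 8·m_2 + 2·m_3 = 6(Δ_2 - Δ_1) = 33
  2·m_2 + 8·m_3 + 2·m_4 = 6(Δ_3 - Δ_2) = -27
Clamped end conditions give two more equations: 2h_0·m_0 + h_0·m_1 = 6(Δ_0 - s'(0)) = 28 and h_3·m_3 + 2h_3·m_4 = 6(s'(9) - Δ_3) = 27.
Solving: m_0 = 181/23, m_1 = -442/69, m_2 = 533/69, m_3 = -1103/138, m_4 = 1483/138.

-7.9928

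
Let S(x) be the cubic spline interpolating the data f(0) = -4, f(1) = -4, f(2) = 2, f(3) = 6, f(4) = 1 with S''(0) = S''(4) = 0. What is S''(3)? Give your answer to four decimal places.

-12.9643

Let M_i = S''(x_i). Step sizes h_i = 1, 1, 1, 1; slopes of the chords Δ_i = (y_(i+1) - y_i)/h_i = 0, 6, 4, -5.
  1·M_0 + 4·M_1 + 1·M_2 = 6(Δ_1 - Δ_0) = 36
  1·M_1 + 4·M_2 + 1·M_3 = 6(Δ_2 - Δ_1) = -12
  1·M_2 + 4·M_3 + 1·M_4 = 6(Δ_3 - Δ_2) = -54
Natural end conditions: M_0 = M_4 = 0.
Forward elimination and back-substitution give M_0 = 0, M_1 = 267/28, M_2 = -15/7, M_3 = -363/28, M_4 = 0.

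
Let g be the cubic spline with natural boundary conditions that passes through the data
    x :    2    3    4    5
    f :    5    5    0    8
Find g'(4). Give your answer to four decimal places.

0.4000

Put M_i = g'' at the i-th knot. Here h = (1, 1, 1) and Δ = (0, -5, 8), so the interior equations h_(i-1)·M_(i-1) + 2(h_(i-1)+h_i)·M_i + h_i·M_(i+1) = 6(Δ_i − Δ_(i-1)) read
  1·M_0 + 4·M_1 + 1·M_2 = 6(Δ_1 - Δ_0) = -30
  1·M_1 + 4·M_2 + 1·M_3 = 6(Δ_2 - Δ_1) = 78
Natural end conditions: M_0 = M_3 = 0.
Forward elimination and back-substitution give M_0 = 0, M_1 = -66/5, M_2 = 114/5, M_3 = 0.
On [4, 5], g'(x) = b_2 + 2c_2·(x - 4) + 3d_2·(x - 4)² with b_2 = Δ_2 - h_2(2M_2 + M_3)/6 = 2/5, c_2 = M_2/2 = 57/5, d_2 = (M_3 - M_2)/(6h_2) = -19/5. So g'(4) = 2/5.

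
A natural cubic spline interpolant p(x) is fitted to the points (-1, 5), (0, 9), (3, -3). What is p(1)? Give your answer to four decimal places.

8.3333

Let σ_i = p''(x_i). Step sizes h_i = 1, 3; slopes of the chords Δ_i = (y_(i+1) - y_i)/h_i = 4, -4.
  1·σ_0 + 8·σ_1 + 3·σ_2 = 6(Δ_1 - Δ_0) = -48
Natural end conditions: σ_0 = σ_2 = 0.
Hence σ_0 = 0, σ_1 = -6, σ_2 = 0.
On [0, 3], p(x) = 9 + 2·x - 3·x² + 1/3·x³.
With x = 1: p(1) = 25/3.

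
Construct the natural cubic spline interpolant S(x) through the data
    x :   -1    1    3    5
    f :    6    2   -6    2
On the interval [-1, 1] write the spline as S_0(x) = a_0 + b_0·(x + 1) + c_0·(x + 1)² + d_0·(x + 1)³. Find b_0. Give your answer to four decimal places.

-0.9333

Put M_i = S'' at the i-th knot. Here h = (2, 2, 2) and Δ = (-2, -4, 4), so the interior equations h_(i-1)·M_(i-1) + 2(h_(i-1)+h_i)·M_i + h_i·M_(i+1) = 6(Δ_i − Δ_(i-1)) read
  2·M_0 + 8·M_1 + 2·M_2 = 6(Δ_1 - Δ_0) = -12
  2·M_1 + 8·M_2 + 2·M_3 = 6(Δ_2 - Δ_1) = 48
Natural end conditions: M_0 = M_3 = 0.
Forward elimination and back-substitution give M_0 = 0, M_1 = -16/5, M_2 = 34/5, M_3 = 0.
On [-1, 1], with S_0(x) = a_0 + b_0·(x + 1) + c_0·(x + 1)² + d_0·(x + 1)³: c_0 = M_0/2 = 0, d_0 = (M_1 - M_0)/(6h_0) = -4/15, b_0 = Δ_0 - h_0(2M_0 + M_1)/6 = -14/15.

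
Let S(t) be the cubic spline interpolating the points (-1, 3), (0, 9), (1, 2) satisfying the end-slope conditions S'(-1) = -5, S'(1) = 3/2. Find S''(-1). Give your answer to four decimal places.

Let σ_i = S''(x_i). Step sizes h_i = 1, 1; slopes of the chords Δ_i = (y_(i+1) - y_i)/h_i = 6, -7.
  1·σ_0 + 4·σ_1 + 1·σ_2 = 6(Δ_1 - Δ_0) = -78
Clamped end conditions give two more equations: 2h_0·σ_0 + h_0·σ_1 = 6(Δ_0 - S'(-1)) = 66 and h_1·σ_1 + 2h_1·σ_2 = 6(S'(1) - Δ_1) = 51.
Forward elimination and back-substitution give σ_0 = 223/4, σ_1 = -91/2, σ_2 = 193/4.

55.7500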